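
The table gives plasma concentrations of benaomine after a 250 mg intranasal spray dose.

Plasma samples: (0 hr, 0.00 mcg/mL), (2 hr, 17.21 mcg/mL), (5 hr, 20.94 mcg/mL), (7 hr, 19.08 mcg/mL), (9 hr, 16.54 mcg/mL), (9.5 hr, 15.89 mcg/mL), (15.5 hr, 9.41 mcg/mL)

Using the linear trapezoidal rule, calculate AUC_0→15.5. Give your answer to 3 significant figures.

AUC = 234 mcg/mL·hr

Trapezoidal AUC_0→15.5:
  [0→2]: (0.00+17.21)/2 × 2 = 17.21
  [2→5]: (17.21+20.94)/2 × 3 = 57.225
  [5→7]: (20.94+19.08)/2 × 2 = 40.02
  [7→9]: (19.08+16.54)/2 × 2 = 35.62
  [9→9.5]: (16.54+15.89)/2 × 0.5 = 8.1075
  [9.5→15.5]: (15.89+9.41)/2 × 6 = 75.9
  Sum = 234.0825 mcg/mL·hr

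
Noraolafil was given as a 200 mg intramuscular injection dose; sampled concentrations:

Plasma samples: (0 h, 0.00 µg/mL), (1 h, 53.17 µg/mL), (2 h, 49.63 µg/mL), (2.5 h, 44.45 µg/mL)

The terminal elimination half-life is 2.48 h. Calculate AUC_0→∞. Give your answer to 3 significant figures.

AUC = 261 µg/mL·h

Trapezoidal AUC_0→2.5:
  [0→1]: (0.00+53.17)/2 × 1 = 26.585
  [1→2]: (53.17+49.63)/2 × 1 = 51.4
  [2→2.5]: (49.63+44.45)/2 × 0.5 = 23.52
  Sum = 101.505 µg/mL·h
k_e = ln2 / t½ = 0.693147 / 2.48 = 0.2795 h^-1
Extrapolated tail: C_last / k_e = 44.45 / 0.2795 = 159.034
AUC_0→∞ = 101.505 + 159.034 = 260.539 µg/mL·h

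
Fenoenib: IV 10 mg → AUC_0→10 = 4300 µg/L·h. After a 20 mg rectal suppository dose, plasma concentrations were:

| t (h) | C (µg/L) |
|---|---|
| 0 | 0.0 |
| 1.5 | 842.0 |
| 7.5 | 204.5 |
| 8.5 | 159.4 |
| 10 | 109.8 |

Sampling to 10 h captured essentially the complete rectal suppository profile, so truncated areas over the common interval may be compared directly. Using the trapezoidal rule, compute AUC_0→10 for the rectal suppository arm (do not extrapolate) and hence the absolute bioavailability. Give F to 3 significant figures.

Trapezoidal AUC_0→10 (rectal suppository):
  [0→1.5]: (0.0+842.0)/2 × 1.5 = 631.5
  [1.5→7.5]: (842.0+204.5)/2 × 6 = 3139.5
  [7.5→8.5]: (204.5+159.4)/2 × 1 = 181.95
  [8.5→10]: (159.4+109.8)/2 × 1.5 = 201.9
  Sum = 4154.85 µg/L·h
F = (AUC_ev/D_ev)/(AUC_iv/D_iv) = (4154.85/20)/(4300/10) = 207.7425/430 = 0.4831

F = 0.483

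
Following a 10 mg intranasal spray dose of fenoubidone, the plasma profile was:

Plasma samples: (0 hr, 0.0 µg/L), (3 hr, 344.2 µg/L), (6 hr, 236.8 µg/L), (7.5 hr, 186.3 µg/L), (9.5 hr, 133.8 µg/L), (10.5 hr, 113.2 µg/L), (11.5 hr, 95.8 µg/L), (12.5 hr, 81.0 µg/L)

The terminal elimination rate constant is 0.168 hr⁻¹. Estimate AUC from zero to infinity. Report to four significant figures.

AUC = 2824 µg/L·hr

Trapezoidal AUC_0→12.5:
  [0→3]: (0.0+344.2)/2 × 3 = 516.3
  [3→6]: (344.2+236.8)/2 × 3 = 871.5
  [6→7.5]: (236.8+186.3)/2 × 1.5 = 317.325
  [7.5→9.5]: (186.3+133.8)/2 × 2 = 320.1
  [9.5→10.5]: (133.8+113.2)/2 × 1 = 123.5
  [10.5→11.5]: (113.2+95.8)/2 × 1 = 104.5
  [11.5→12.5]: (95.8+81.0)/2 × 1 = 88.4
  Sum = 2341.625 µg/L·hr
Extrapolated tail: C_last / k_e = 81.0 / 0.168 = 482.143
AUC_0→∞ = 2341.625 + 482.143 = 2823.768 µg/L·hr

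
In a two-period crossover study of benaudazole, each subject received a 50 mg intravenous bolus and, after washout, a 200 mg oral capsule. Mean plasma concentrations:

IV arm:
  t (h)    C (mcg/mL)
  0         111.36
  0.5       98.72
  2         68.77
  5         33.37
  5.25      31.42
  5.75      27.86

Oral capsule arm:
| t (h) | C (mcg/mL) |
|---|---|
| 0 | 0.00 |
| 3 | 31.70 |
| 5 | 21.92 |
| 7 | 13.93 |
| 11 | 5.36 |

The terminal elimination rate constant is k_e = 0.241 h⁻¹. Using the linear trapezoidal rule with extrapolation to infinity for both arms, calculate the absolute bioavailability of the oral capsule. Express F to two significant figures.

Trapezoidal AUC_0→5.75 (IV):
  [0→0.5]: (111.36+98.72)/2 × 0.5 = 52.52
  [0.5→2]: (98.72+68.77)/2 × 1.5 = 125.6175
  [2→5]: (68.77+33.37)/2 × 3 = 153.21
  [5→5.25]: (33.37+31.42)/2 × 0.25 = 8.09875
  [5.25→5.75]: (31.42+27.86)/2 × 0.5 = 14.82
  Sum = 354.26625 mcg/mL·h
IV tail: 27.86/0.241 = 115.602; AUC_iv,0→∞ = 354.26625 + 115.602 = 469.86825 mcg/mL·h
Trapezoidal AUC_0→11 (oral capsule):
  [0→3]: (0.00+31.70)/2 × 3 = 47.55
  [3→5]: (31.70+21.92)/2 × 2 = 53.62
  [5→7]: (21.92+13.93)/2 × 2 = 35.85
  [7→11]: (13.93+5.36)/2 × 4 = 38.58
  Sum = 175.6 mcg/mL·h
oral capsule tail: 5.36/0.241 = 22.241; AUC_ev,0→∞ = 175.6 + 22.241 = 197.841 mcg/mL·h
F = (AUC_ev/D_ev)/(AUC_iv/D_iv) = (197.841/200)/(469.86825/50) = 0.989205/9.397365 = 0.1053

F = 0.11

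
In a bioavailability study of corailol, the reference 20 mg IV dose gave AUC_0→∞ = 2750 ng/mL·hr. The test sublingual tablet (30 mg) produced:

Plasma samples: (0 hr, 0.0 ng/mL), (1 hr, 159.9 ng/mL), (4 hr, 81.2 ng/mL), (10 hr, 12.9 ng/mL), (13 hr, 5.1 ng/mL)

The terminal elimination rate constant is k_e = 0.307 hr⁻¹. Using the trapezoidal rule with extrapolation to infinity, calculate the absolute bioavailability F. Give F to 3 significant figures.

F = 0.186

Trapezoidal AUC_0→13 (sublingual tablet):
  [0→1]: (0.0+159.9)/2 × 1 = 79.95
  [1→4]: (159.9+81.2)/2 × 3 = 361.65
  [4→10]: (81.2+12.9)/2 × 6 = 282.3
  [10→13]: (12.9+5.1)/2 × 3 = 27.0
  Sum = 750.9 ng/mL·hr
Tail: C_last/k_e = 5.1/0.307 = 16.612
AUC_0→∞ (sublingual tablet) = 750.9 + 16.612 = 767.512 ng/mL·hr
F = (AUC_ev/D_ev)/(AUC_iv/D_iv) = (767.512/30)/(2750/20) = 25.5837/137.5 = 0.1861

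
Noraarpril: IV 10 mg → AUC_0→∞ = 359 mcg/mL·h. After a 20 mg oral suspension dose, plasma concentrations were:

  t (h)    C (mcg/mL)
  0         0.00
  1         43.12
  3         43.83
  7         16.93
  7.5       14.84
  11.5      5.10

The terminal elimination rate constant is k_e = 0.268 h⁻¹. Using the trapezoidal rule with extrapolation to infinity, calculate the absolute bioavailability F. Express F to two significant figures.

Trapezoidal AUC_0→11.5 (oral suspension):
  [0→1]: (0.00+43.12)/2 × 1 = 21.56
  [1→3]: (43.12+43.83)/2 × 2 = 86.95
  [3→7]: (43.83+16.93)/2 × 4 = 121.52
  [7→7.5]: (16.93+14.84)/2 × 0.5 = 7.9425
  [7.5→11.5]: (14.84+5.10)/2 × 4 = 39.88
  Sum = 277.8525 mcg/mL·h
Tail: C_last/k_e = 5.10/0.268 = 19.030
AUC_0→∞ (oral suspension) = 277.8525 + 19.030 = 296.8825 mcg/mL·h
F = (AUC_ev/D_ev)/(AUC_iv/D_iv) = (296.8825/20)/(359/10) = 14.844125/35.9 = 0.4135

F = 0.41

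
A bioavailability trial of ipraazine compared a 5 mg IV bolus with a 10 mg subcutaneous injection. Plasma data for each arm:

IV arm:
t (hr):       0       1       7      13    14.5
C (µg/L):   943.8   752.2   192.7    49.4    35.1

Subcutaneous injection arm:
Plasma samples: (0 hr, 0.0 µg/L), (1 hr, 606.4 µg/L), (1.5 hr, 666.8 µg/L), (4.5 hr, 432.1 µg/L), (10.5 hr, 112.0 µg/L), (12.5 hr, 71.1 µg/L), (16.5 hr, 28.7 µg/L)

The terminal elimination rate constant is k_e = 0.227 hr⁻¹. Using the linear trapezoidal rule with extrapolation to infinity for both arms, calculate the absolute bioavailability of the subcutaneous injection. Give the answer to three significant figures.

Trapezoidal AUC_0→14.5 (IV):
  [0→1]: (943.8+752.2)/2 × 1 = 848.0
  [1→7]: (752.2+192.7)/2 × 6 = 2834.7
  [7→13]: (192.7+49.4)/2 × 6 = 726.3
  [13→14.5]: (49.4+35.1)/2 × 1.5 = 63.375
  Sum = 4472.375 µg/L·hr
IV tail: 35.1/0.227 = 154.626; AUC_iv,0→∞ = 4472.375 + 154.626 = 4627.001 µg/L·hr
Trapezoidal AUC_0→16.5 (subcutaneous injection):
  [0→1]: (0.0+606.4)/2 × 1 = 303.2
  [1→1.5]: (606.4+666.8)/2 × 0.5 = 318.3
  [1.5→4.5]: (666.8+432.1)/2 × 3 = 1648.35
  [4.5→10.5]: (432.1+112.0)/2 × 6 = 1632.3
  [10.5→12.5]: (112.0+71.1)/2 × 2 = 183.1
  [12.5→16.5]: (71.1+28.7)/2 × 4 = 199.6
  Sum = 4284.85 µg/L·hr
subcutaneous injection tail: 28.7/0.227 = 126.432; AUC_ev,0→∞ = 4284.85 + 126.432 = 4411.282 µg/L·hr
F = (AUC_ev/D_ev)/(AUC_iv/D_iv) = (4411.282/10)/(4627.001/5) = 441.1282/925.4002 = 0.4767

F = 0.477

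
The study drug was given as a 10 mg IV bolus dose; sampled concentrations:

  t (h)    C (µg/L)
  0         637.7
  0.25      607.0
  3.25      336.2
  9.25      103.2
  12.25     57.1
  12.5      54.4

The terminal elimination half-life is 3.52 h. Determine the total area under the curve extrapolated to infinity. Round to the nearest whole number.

Trapezoidal AUC_0→12.5:
  [0→0.25]: (637.7+607.0)/2 × 0.25 = 155.5875
  [0.25→3.25]: (607.0+336.2)/2 × 3 = 1414.8
  [3.25→9.25]: (336.2+103.2)/2 × 6 = 1318.2
  [9.25→12.25]: (103.2+57.1)/2 × 3 = 240.45
  [12.25→12.5]: (57.1+54.4)/2 × 0.25 = 13.9375
  Sum = 3142.975 µg/L·h
k_e = ln2 / t½ = 0.693147 / 3.52 = 0.1969 h^-1
Extrapolated tail: C_last / k_e = 54.4 / 0.1969 = 276.282
AUC_0→∞ = 3142.975 + 276.282 = 3419.257 µg/L·h

AUC = 3419 µg/L·h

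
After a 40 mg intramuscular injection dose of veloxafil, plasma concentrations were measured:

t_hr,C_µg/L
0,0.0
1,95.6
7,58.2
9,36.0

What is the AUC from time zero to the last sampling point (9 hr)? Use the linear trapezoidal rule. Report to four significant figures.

AUC = 603.4 µg/L·hr

Trapezoidal AUC_0→9:
  [0→1]: (0.0+95.6)/2 × 1 = 47.8
  [1→7]: (95.6+58.2)/2 × 6 = 461.4
  [7→9]: (58.2+36.0)/2 × 2 = 94.2
  Sum = 603.4 µg/L·hr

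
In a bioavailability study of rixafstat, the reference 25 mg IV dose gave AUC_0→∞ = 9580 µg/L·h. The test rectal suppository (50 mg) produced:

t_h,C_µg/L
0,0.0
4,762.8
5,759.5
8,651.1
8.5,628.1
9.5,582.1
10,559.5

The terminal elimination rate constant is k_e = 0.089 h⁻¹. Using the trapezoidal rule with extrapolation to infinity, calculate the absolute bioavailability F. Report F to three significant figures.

F = 0.621

Trapezoidal AUC_0→10 (rectal suppository):
  [0→4]: (0.0+762.8)/2 × 4 = 1525.6
  [4→5]: (762.8+759.5)/2 × 1 = 761.15
  [5→8]: (759.5+651.1)/2 × 3 = 2115.9
  [8→8.5]: (651.1+628.1)/2 × 0.5 = 319.8
  [8.5→9.5]: (628.1+582.1)/2 × 1 = 605.1
  [9.5→10]: (582.1+559.5)/2 × 0.5 = 285.4
  Sum = 5612.95 µg/L·h
Tail: C_last/k_e = 559.5/0.089 = 6286.517
AUC_0→∞ (rectal suppository) = 5612.95 + 6286.517 = 11899.467 µg/L·h
F = (AUC_ev/D_ev)/(AUC_iv/D_iv) = (11899.467/50)/(9580/25) = 237.98934/383.2 = 0.6211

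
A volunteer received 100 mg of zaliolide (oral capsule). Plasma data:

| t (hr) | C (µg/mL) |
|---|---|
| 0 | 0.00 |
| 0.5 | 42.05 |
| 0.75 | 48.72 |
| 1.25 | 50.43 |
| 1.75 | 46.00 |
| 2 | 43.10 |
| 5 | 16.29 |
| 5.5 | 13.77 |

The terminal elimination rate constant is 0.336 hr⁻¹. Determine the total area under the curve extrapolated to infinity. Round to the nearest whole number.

AUC = 219 µg/mL·hr

Trapezoidal AUC_0→5.5:
  [0→0.5]: (0.00+42.05)/2 × 0.5 = 10.5125
  [0.5→0.75]: (42.05+48.72)/2 × 0.25 = 11.34625
  [0.75→1.25]: (48.72+50.43)/2 × 0.5 = 24.7875
  [1.25→1.75]: (50.43+46.00)/2 × 0.5 = 24.1075
  [1.75→2]: (46.00+43.10)/2 × 0.25 = 11.1375
  [2→5]: (43.10+16.29)/2 × 3 = 89.085
  [5→5.5]: (16.29+13.77)/2 × 0.5 = 7.515
  Sum = 178.49125 µg/mL·hr
Extrapolated tail: C_last / k_e = 13.77 / 0.336 = 40.982
AUC_0→∞ = 178.49125 + 40.982 = 219.47325 µg/mL·hr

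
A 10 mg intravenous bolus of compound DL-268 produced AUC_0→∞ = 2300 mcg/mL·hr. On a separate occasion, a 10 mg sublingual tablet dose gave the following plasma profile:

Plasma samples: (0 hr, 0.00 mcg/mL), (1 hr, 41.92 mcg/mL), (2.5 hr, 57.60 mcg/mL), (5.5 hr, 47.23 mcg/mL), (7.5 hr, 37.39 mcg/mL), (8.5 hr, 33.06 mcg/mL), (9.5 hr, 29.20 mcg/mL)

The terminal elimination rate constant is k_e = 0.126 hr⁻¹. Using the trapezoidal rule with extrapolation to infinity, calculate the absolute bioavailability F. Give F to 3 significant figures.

Trapezoidal AUC_0→9.5 (sublingual tablet):
  [0→1]: (0.00+41.92)/2 × 1 = 20.96
  [1→2.5]: (41.92+57.60)/2 × 1.5 = 74.64
  [2.5→5.5]: (57.60+47.23)/2 × 3 = 157.245
  [5.5→7.5]: (47.23+37.39)/2 × 2 = 84.62
  [7.5→8.5]: (37.39+33.06)/2 × 1 = 35.225
  [8.5→9.5]: (33.06+29.20)/2 × 1 = 31.13
  Sum = 403.82 mcg/mL·hr
Tail: C_last/k_e = 29.20/0.126 = 231.746
AUC_0→∞ (sublingual tablet) = 403.82 + 231.746 = 635.566 mcg/mL·hr
F = (AUC_ev/D_ev)/(AUC_iv/D_iv) = (635.566/10)/(2300/10) = 63.5566/230 = 0.2763

F = 0.276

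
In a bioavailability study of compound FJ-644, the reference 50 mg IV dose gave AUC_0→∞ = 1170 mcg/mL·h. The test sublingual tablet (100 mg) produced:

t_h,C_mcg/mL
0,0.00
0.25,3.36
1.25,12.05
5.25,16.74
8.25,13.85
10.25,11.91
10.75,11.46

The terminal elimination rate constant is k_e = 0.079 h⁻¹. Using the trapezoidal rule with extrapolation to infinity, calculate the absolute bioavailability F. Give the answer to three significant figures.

Trapezoidal AUC_0→10.75 (sublingual tablet):
  [0→0.25]: (0.00+3.36)/2 × 0.25 = 0.42
  [0.25→1.25]: (3.36+12.05)/2 × 1 = 7.705
  [1.25→5.25]: (12.05+16.74)/2 × 4 = 57.58
  [5.25→8.25]: (16.74+13.85)/2 × 3 = 45.885
  [8.25→10.25]: (13.85+11.91)/2 × 2 = 25.76
  [10.25→10.75]: (11.91+11.46)/2 × 0.5 = 5.8425
  Sum = 143.1925 mcg/mL·h
Tail: C_last/k_e = 11.46/0.079 = 145.063
AUC_0→∞ (sublingual tablet) = 143.1925 + 145.063 = 288.2555 mcg/mL·h
F = (AUC_ev/D_ev)/(AUC_iv/D_iv) = (288.2555/100)/(1170/50) = 2.882555/23.4 = 0.1232

F = 0.123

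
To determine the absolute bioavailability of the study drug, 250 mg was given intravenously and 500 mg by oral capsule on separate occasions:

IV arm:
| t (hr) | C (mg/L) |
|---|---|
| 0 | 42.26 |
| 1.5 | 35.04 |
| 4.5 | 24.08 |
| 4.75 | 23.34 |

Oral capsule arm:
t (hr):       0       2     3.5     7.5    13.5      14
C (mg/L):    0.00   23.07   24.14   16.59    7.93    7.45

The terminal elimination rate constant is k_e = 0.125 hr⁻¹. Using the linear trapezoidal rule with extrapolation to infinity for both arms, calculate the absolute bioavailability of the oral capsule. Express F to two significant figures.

Trapezoidal AUC_0→4.75 (IV):
  [0→1.5]: (42.26+35.04)/2 × 1.5 = 57.975
  [1.5→4.5]: (35.04+24.08)/2 × 3 = 88.68
  [4.5→4.75]: (24.08+23.34)/2 × 0.25 = 5.9275
  Sum = 152.5825 mg/L·hr
IV tail: 23.34/0.125 = 186.720; AUC_iv,0→∞ = 152.5825 + 186.720 = 339.3025 mg/L·hr
Trapezoidal AUC_0→14 (oral capsule):
  [0→2]: (0.00+23.07)/2 × 2 = 23.07
  [2→3.5]: (23.07+24.14)/2 × 1.5 = 35.4075
  [3.5→7.5]: (24.14+16.59)/2 × 4 = 81.46
  [7.5→13.5]: (16.59+7.93)/2 × 6 = 73.56
  [13.5→14]: (7.93+7.45)/2 × 0.5 = 3.845
  Sum = 217.3425 mg/L·hr
oral capsule tail: 7.45/0.125 = 59.600; AUC_ev,0→∞ = 217.3425 + 59.600 = 276.9425 mg/L·hr
F = (AUC_ev/D_ev)/(AUC_iv/D_iv) = (276.9425/500)/(339.3025/250) = 0.553885/1.35721 = 0.4081

F = 0.41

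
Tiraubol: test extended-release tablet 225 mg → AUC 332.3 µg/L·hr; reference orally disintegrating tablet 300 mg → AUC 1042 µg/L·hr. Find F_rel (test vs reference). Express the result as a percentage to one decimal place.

F_rel = (AUC_test/D_test) / (AUC_ref/D_ref)
      = (332.3/225) / (1042/300)
      = 1.47689 / 3.47333 = 0.4252 = 42.52%

F_rel = 42.5%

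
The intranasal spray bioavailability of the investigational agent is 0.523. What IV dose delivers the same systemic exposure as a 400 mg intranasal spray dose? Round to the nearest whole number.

Systemic exposure from an extravascular dose = F × D_ev, so the equivalent IV dose is F × D_ev.
D_iv = F × D_ev = 0.523 × 400 = 209.2 mg

D_iv = 209 mg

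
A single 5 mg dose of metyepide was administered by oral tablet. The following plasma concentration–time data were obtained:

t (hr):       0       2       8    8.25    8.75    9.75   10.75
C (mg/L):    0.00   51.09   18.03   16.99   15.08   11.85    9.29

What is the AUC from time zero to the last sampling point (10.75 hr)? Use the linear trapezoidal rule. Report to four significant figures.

Trapezoidal AUC_0→10.75:
  [0→2]: (0.00+51.09)/2 × 2 = 51.09
  [2→8]: (51.09+18.03)/2 × 6 = 207.36
  [8→8.25]: (18.03+16.99)/2 × 0.25 = 4.3775
  [8.25→8.75]: (16.99+15.08)/2 × 0.5 = 8.0175
  [8.75→9.75]: (15.08+11.85)/2 × 1 = 13.465
  [9.75→10.75]: (11.85+9.29)/2 × 1 = 10.57
  Sum = 294.88 mg/L·hr

AUC = 294.9 mg/L·hr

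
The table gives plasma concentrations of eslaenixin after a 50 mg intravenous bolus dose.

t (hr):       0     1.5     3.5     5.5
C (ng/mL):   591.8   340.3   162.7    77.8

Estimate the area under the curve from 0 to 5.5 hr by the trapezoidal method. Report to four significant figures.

AUC = 1443 ng/mL·hr

Trapezoidal AUC_0→5.5:
  [0→1.5]: (591.8+340.3)/2 × 1.5 = 699.075
  [1.5→3.5]: (340.3+162.7)/2 × 2 = 503.0
  [3.5→5.5]: (162.7+77.8)/2 × 2 = 240.5
  Sum = 1442.575 ng/mL·hr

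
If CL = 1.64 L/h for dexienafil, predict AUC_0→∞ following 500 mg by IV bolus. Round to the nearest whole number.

AUC = 305 mg/L·h

AUC_0→∞ = Dose_iv / CL
        = 500 / 1.64 = 304.878 mg/L·h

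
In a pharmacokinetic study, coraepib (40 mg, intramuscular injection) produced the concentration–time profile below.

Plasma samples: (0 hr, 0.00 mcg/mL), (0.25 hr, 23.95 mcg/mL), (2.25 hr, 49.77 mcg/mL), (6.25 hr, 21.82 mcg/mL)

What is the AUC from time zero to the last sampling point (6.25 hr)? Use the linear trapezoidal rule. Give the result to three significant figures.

AUC = 220 mcg/mL·hr

Trapezoidal AUC_0→6.25:
  [0→0.25]: (0.00+23.95)/2 × 0.25 = 2.99375
  [0.25→2.25]: (23.95+49.77)/2 × 2 = 73.72
  [2.25→6.25]: (49.77+21.82)/2 × 4 = 143.18
  Sum = 219.89375 mcg/mL·hr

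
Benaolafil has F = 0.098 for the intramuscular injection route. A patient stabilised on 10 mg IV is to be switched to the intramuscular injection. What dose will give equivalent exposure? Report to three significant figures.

D_intramuscular = 102 mg

For equal systemic exposure: F × D_ev = D_iv
D_ev = D_iv / F = 10 / 0.098 = 102.041 mg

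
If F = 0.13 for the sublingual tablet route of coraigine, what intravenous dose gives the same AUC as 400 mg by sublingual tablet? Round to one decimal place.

Systemic exposure from an extravascular dose = F × D_ev, so the equivalent IV dose is F × D_ev.
D_iv = F × D_ev = 0.13 × 400 = 52 mg

D_iv = 52.0 mg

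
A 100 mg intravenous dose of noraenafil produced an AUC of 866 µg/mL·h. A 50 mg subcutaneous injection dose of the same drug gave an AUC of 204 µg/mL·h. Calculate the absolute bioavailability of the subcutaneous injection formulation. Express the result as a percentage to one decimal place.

F = (AUC_ev / D_ev) / (AUC_iv / D_iv)
  = (204/50) / (866/100)
  = 4.08 / 8.66 = 0.4711
  = 47.11%

F = 47.1%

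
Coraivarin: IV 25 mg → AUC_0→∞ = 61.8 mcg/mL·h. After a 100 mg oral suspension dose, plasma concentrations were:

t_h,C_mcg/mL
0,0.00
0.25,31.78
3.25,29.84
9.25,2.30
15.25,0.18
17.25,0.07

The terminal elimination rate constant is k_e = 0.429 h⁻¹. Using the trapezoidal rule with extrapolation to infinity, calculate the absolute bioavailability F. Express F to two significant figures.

Trapezoidal AUC_0→17.25 (oral suspension):
  [0→0.25]: (0.00+31.78)/2 × 0.25 = 3.9725
  [0.25→3.25]: (31.78+29.84)/2 × 3 = 92.43
  [3.25→9.25]: (29.84+2.30)/2 × 6 = 96.42
  [9.25→15.25]: (2.30+0.18)/2 × 6 = 7.44
  [15.25→17.25]: (0.18+0.07)/2 × 2 = 0.25
  Sum = 200.5125 mcg/mL·h
Tail: C_last/k_e = 0.07/0.429 = 0.163
AUC_0→∞ (oral suspension) = 200.5125 + 0.163 = 200.6755 mcg/mL·h
F = (AUC_ev/D_ev)/(AUC_iv/D_iv) = (200.6755/100)/(61.8/25) = 2.006755/2.472 = 0.8118

F = 0.81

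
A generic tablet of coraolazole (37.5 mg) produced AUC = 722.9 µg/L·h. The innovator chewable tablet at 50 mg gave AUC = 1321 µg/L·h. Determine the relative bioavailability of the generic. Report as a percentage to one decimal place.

F_rel = 73.0%

F_rel = (AUC_test/D_test) / (AUC_ref/D_ref)
      = (722.9/37.5) / (1321/50)
      = 19.2773 / 26.42 = 0.7296 = 72.96%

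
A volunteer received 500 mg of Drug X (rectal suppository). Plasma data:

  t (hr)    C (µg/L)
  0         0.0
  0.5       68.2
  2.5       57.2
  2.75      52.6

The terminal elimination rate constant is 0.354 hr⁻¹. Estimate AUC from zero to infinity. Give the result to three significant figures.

Trapezoidal AUC_0→2.75:
  [0→0.5]: (0.0+68.2)/2 × 0.5 = 17.05
  [0.5→2.5]: (68.2+57.2)/2 × 2 = 125.4
  [2.5→2.75]: (57.2+52.6)/2 × 0.25 = 13.725
  Sum = 156.175 µg/L·hr
Extrapolated tail: C_last / k_e = 52.6 / 0.354 = 148.588
AUC_0→∞ = 156.175 + 148.588 = 304.763 µg/L·hr

AUC = 305 µg/L·hr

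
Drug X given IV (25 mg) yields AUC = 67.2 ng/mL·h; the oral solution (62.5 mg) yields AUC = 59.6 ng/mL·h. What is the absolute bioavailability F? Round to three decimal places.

F = 0.355

F = (AUC_ev / D_ev) / (AUC_iv / D_iv)
  = (59.6/62.5) / (67.2/25)
  = 0.9536 / 2.688 = 0.3548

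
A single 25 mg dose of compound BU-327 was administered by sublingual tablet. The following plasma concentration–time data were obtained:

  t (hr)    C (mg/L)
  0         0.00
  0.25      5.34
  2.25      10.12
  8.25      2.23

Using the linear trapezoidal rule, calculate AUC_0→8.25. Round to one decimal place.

Trapezoidal AUC_0→8.25:
  [0→0.25]: (0.00+5.34)/2 × 0.25 = 0.6675
  [0.25→2.25]: (5.34+10.12)/2 × 2 = 15.46
  [2.25→8.25]: (10.12+2.23)/2 × 6 = 37.05
  Sum = 53.1775 mg/L·hr

AUC = 53.2 mg/L·hr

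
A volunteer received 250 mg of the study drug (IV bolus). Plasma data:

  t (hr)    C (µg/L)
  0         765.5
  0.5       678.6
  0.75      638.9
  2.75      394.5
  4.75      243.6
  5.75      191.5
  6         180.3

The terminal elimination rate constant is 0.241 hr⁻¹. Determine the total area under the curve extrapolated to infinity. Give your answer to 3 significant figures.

Trapezoidal AUC_0→6:
  [0→0.5]: (765.5+678.6)/2 × 0.5 = 361.025
  [0.5→0.75]: (678.6+638.9)/2 × 0.25 = 164.6875
  [0.75→2.75]: (638.9+394.5)/2 × 2 = 1033.4
  [2.75→4.75]: (394.5+243.6)/2 × 2 = 638.1
  [4.75→5.75]: (243.6+191.5)/2 × 1 = 217.55
  [5.75→6]: (191.5+180.3)/2 × 0.25 = 46.475
  Sum = 2461.2375 µg/L·hr
Extrapolated tail: C_last / k_e = 180.3 / 0.241 = 748.133
AUC_0→∞ = 2461.2375 + 748.133 = 3209.3705 µg/L·hr

AUC = 3210 µg/L·hr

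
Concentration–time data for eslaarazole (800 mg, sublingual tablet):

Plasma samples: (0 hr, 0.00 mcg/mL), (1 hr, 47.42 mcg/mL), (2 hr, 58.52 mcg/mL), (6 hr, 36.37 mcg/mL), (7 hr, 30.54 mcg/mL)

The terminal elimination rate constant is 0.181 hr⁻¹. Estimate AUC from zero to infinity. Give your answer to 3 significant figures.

Trapezoidal AUC_0→7:
  [0→1]: (0.00+47.42)/2 × 1 = 23.71
  [1→2]: (47.42+58.52)/2 × 1 = 52.97
  [2→6]: (58.52+36.37)/2 × 4 = 189.78
  [6→7]: (36.37+30.54)/2 × 1 = 33.455
  Sum = 299.915 mcg/mL·hr
Extrapolated tail: C_last / k_e = 30.54 / 0.181 = 168.729
AUC_0→∞ = 299.915 + 168.729 = 468.644 mcg/mL·hr

AUC = 469 mcg/mL·hr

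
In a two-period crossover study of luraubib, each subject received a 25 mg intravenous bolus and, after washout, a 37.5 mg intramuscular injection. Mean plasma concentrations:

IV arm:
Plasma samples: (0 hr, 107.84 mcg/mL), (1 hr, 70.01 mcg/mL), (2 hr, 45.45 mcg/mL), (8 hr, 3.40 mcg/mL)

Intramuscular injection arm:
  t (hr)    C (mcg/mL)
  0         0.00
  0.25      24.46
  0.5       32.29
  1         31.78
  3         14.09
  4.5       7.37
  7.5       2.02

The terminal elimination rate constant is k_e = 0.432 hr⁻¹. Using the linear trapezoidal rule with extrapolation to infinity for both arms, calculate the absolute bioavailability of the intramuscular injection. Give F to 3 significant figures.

Trapezoidal AUC_0→8 (IV):
  [0→1]: (107.84+70.01)/2 × 1 = 88.925
  [1→2]: (70.01+45.45)/2 × 1 = 57.73
  [2→8]: (45.45+3.40)/2 × 6 = 146.55
  Sum = 293.205 mcg/mL·hr
IV tail: 3.40/0.432 = 7.870; AUC_iv,0→∞ = 293.205 + 7.870 = 301.075 mcg/mL·hr
Trapezoidal AUC_0→7.5 (intramuscular injection):
  [0→0.25]: (0.00+24.46)/2 × 0.25 = 3.0575
  [0.25→0.5]: (24.46+32.29)/2 × 0.25 = 7.09375
  [0.5→1]: (32.29+31.78)/2 × 0.5 = 16.0175
  [1→3]: (31.78+14.09)/2 × 2 = 45.87
  [3→4.5]: (14.09+7.37)/2 × 1.5 = 16.095
  [4.5→7.5]: (7.37+2.02)/2 × 3 = 14.085
  Sum = 102.21875 mcg/mL·hr
intramuscular injection tail: 2.02/0.432 = 4.676; AUC_ev,0→∞ = 102.21875 + 4.676 = 106.89475 mcg/mL·hr
F = (AUC_ev/D_ev)/(AUC_iv/D_iv) = (106.89475/37.5)/(301.075/25) = 2.85053/12.043 = 0.2367

F = 0.237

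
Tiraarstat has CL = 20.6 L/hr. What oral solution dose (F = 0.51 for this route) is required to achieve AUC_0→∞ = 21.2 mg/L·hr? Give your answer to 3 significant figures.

Dose = 856 mg

Dose = CL × AUC_0→∞ / F
     = 20.6 × 21.2 / 0.51 = 856.314 mg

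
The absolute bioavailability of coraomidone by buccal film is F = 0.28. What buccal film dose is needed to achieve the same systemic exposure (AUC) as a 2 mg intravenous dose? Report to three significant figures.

D_buccal = 7.14 mg

For equal systemic exposure: F × D_ev = D_iv
D_ev = D_iv / F = 2 / 0.28 = 7.14286 mg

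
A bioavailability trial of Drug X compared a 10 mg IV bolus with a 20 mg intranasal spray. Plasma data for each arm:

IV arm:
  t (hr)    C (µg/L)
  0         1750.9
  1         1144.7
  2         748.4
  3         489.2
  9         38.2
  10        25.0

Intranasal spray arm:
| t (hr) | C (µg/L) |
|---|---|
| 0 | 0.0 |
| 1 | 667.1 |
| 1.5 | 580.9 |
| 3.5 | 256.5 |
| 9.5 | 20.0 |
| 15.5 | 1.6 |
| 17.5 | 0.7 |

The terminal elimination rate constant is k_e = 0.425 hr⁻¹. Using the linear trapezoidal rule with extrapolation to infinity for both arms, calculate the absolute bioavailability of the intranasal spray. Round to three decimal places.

Trapezoidal AUC_0→10 (IV):
  [0→1]: (1750.9+1144.7)/2 × 1 = 1447.8
  [1→2]: (1144.7+748.4)/2 × 1 = 946.55
  [2→3]: (748.4+489.2)/2 × 1 = 618.8
  [3→9]: (489.2+38.2)/2 × 6 = 1582.2
  [9→10]: (38.2+25.0)/2 × 1 = 31.6
  Sum = 4626.95 µg/L·hr
IV tail: 25.0/0.425 = 58.824; AUC_iv,0→∞ = 4626.95 + 58.824 = 4685.774 µg/L·hr
Trapezoidal AUC_0→17.5 (intranasal spray):
  [0→1]: (0.0+667.1)/2 × 1 = 333.55
  [1→1.5]: (667.1+580.9)/2 × 0.5 = 312.0
  [1.5→3.5]: (580.9+256.5)/2 × 2 = 837.4
  [3.5→9.5]: (256.5+20.0)/2 × 6 = 829.5
  [9.5→15.5]: (20.0+1.6)/2 × 6 = 64.8
  [15.5→17.5]: (1.6+0.7)/2 × 2 = 2.3
  Sum = 2379.55 µg/L·hr
intranasal spray tail: 0.7/0.425 = 1.647; AUC_ev,0→∞ = 2379.55 + 1.647 = 2381.197 µg/L·hr
F = (AUC_ev/D_ev)/(AUC_iv/D_iv) = (2381.197/20)/(4685.774/10) = 119.05985/468.5774 = 0.2541

F = 0.254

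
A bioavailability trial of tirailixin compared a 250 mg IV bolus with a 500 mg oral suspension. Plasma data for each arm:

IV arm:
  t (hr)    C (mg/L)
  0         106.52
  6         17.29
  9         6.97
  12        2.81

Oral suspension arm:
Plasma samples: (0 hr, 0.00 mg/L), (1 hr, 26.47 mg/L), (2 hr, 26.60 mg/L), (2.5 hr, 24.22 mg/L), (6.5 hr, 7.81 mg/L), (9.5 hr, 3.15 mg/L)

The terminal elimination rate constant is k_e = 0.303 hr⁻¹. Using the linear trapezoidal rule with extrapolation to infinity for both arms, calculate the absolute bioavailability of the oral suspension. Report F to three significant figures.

Trapezoidal AUC_0→12 (IV):
  [0→6]: (106.52+17.29)/2 × 6 = 371.43
  [6→9]: (17.29+6.97)/2 × 3 = 36.39
  [9→12]: (6.97+2.81)/2 × 3 = 14.67
  Sum = 422.49 mg/L·hr
IV tail: 2.81/0.303 = 9.274; AUC_iv,0→∞ = 422.49 + 9.274 = 431.764 mg/L·hr
Trapezoidal AUC_0→9.5 (oral suspension):
  [0→1]: (0.00+26.47)/2 × 1 = 13.235
  [1→2]: (26.47+26.60)/2 × 1 = 26.535
  [2→2.5]: (26.60+24.22)/2 × 0.5 = 12.705
  [2.5→6.5]: (24.22+7.81)/2 × 4 = 64.06
  [6.5→9.5]: (7.81+3.15)/2 × 3 = 16.44
  Sum = 132.975 mg/L·hr
oral suspension tail: 3.15/0.303 = 10.396; AUC_ev,0→∞ = 132.975 + 10.396 = 143.371 mg/L·hr
F = (AUC_ev/D_ev)/(AUC_iv/D_iv) = (143.371/500)/(431.764/250) = 0.286742/1.727056 = 0.1660

F = 0.166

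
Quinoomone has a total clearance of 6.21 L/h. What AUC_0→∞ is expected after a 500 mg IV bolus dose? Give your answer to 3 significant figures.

AUC_0→∞ = Dose_iv / CL
        = 500 / 6.21 = 80.5153 mg/L·h

AUC = 80.5 mg/L·h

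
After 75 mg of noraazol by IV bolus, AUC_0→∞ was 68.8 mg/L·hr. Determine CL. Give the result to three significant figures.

CL = Dose_iv / AUC_0→∞
   = 75 / 68.8 = 1.09012 L/hr

CL = 1.09 L/hr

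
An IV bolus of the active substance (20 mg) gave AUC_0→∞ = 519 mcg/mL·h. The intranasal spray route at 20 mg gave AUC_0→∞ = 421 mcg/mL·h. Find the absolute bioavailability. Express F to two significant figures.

F = 0.81

F = (AUC_ev / D_ev) / (AUC_iv / D_iv)
  = (421/20) / (519/20)
  = 21.05 / 25.95 = 0.8112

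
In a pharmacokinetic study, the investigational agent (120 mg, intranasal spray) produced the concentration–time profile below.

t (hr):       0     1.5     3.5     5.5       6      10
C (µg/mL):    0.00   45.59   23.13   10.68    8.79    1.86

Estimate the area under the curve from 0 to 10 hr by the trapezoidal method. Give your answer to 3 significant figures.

AUC = 163 µg/mL·hr

Trapezoidal AUC_0→10:
  [0→1.5]: (0.00+45.59)/2 × 1.5 = 34.1925
  [1.5→3.5]: (45.59+23.13)/2 × 2 = 68.72
  [3.5→5.5]: (23.13+10.68)/2 × 2 = 33.81
  [5.5→6]: (10.68+8.79)/2 × 0.5 = 4.8675
  [6→10]: (8.79+1.86)/2 × 4 = 21.3
  Sum = 162.89 µg/mL·hr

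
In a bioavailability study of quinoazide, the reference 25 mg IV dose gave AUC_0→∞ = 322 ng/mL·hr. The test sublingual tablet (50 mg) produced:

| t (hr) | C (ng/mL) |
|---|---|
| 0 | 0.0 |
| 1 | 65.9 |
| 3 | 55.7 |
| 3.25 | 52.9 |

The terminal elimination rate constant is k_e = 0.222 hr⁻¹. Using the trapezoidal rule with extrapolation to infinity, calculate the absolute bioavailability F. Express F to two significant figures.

F = 0.63

Trapezoidal AUC_0→3.25 (sublingual tablet):
  [0→1]: (0.0+65.9)/2 × 1 = 32.95
  [1→3]: (65.9+55.7)/2 × 2 = 121.6
  [3→3.25]: (55.7+52.9)/2 × 0.25 = 13.575
  Sum = 168.125 ng/mL·hr
Tail: C_last/k_e = 52.9/0.222 = 238.288
AUC_0→∞ (sublingual tablet) = 168.125 + 238.288 = 406.413 ng/mL·hr
F = (AUC_ev/D_ev)/(AUC_iv/D_iv) = (406.413/50)/(322/25) = 8.12826/12.88 = 0.6311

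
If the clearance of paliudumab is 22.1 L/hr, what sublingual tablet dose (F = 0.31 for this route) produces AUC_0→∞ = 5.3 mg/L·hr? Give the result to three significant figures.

Dose = 378 mg

Dose = CL × AUC_0→∞ / F
     = 22.1 × 5.3 / 0.31 = 377.839 mg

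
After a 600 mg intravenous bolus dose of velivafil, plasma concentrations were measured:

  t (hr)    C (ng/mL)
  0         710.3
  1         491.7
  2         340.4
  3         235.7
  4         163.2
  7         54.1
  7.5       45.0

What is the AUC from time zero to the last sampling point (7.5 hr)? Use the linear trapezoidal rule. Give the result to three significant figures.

Trapezoidal AUC_0→7.5:
  [0→1]: (710.3+491.7)/2 × 1 = 601.0
  [1→2]: (491.7+340.4)/2 × 1 = 416.05
  [2→3]: (340.4+235.7)/2 × 1 = 288.05
  [3→4]: (235.7+163.2)/2 × 1 = 199.45
  [4→7]: (163.2+54.1)/2 × 3 = 325.95
  [7→7.5]: (54.1+45.0)/2 × 0.5 = 24.775
  Sum = 1855.275 ng/mL·hr

AUC = 1860 ng/mL·hr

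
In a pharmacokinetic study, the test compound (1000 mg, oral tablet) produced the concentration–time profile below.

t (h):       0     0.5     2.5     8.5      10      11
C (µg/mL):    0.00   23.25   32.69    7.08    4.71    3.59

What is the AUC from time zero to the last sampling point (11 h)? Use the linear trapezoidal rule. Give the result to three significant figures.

AUC = 194 µg/mL·h

Trapezoidal AUC_0→11:
  [0→0.5]: (0.00+23.25)/2 × 0.5 = 5.8125
  [0.5→2.5]: (23.25+32.69)/2 × 2 = 55.94
  [2.5→8.5]: (32.69+7.08)/2 × 6 = 119.31
  [8.5→10]: (7.08+4.71)/2 × 1.5 = 8.8425
  [10→11]: (4.71+3.59)/2 × 1 = 4.15
  Sum = 194.055 µg/mL·h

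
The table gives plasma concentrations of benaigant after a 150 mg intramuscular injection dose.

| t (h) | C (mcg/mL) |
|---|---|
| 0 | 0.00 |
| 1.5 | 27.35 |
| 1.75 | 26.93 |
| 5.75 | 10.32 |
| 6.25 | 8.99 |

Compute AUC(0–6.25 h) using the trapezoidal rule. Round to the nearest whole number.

Trapezoidal AUC_0→6.25:
  [0→1.5]: (0.00+27.35)/2 × 1.5 = 20.5125
  [1.5→1.75]: (27.35+26.93)/2 × 0.25 = 6.785
  [1.75→5.75]: (26.93+10.32)/2 × 4 = 74.5
  [5.75→6.25]: (10.32+8.99)/2 × 0.5 = 4.8275
  Sum = 106.625 mcg/mL·h

AUC = 107 mcg/mL·h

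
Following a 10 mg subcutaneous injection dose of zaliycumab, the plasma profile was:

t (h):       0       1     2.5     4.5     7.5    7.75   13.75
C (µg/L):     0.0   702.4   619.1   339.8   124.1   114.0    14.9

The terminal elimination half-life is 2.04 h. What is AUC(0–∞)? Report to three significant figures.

Trapezoidal AUC_0→13.75:
  [0→1]: (0.0+702.4)/2 × 1 = 351.2
  [1→2.5]: (702.4+619.1)/2 × 1.5 = 991.125
  [2.5→4.5]: (619.1+339.8)/2 × 2 = 958.9
  [4.5→7.5]: (339.8+124.1)/2 × 3 = 695.85
  [7.5→7.75]: (124.1+114.0)/2 × 0.25 = 29.7625
  [7.75→13.75]: (114.0+14.9)/2 × 6 = 386.7
  Sum = 3413.5375 µg/L·h
k_e = ln2 / t½ = 0.693147 / 2.04 = 0.3398 h^-1
Extrapolated tail: C_last / k_e = 14.9 / 0.3398 = 43.849
AUC_0→∞ = 3413.5375 + 43.849 = 3457.3865 µg/L·h

AUC = 3460 µg/L·h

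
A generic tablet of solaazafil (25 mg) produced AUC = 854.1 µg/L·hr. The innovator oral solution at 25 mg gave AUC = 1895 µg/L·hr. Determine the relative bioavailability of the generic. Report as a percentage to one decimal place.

F_rel = (AUC_test/D_test) / (AUC_ref/D_ref)
      = (854.1/25) / (1895/25)
      = 34.164 / 75.8 = 0.4507 = 45.07%

F_rel = 45.1%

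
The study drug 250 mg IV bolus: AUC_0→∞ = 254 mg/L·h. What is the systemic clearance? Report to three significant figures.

CL = 0.984 L/h

CL = Dose_iv / AUC_0→∞
   = 250 / 254 = 0.984252 L/h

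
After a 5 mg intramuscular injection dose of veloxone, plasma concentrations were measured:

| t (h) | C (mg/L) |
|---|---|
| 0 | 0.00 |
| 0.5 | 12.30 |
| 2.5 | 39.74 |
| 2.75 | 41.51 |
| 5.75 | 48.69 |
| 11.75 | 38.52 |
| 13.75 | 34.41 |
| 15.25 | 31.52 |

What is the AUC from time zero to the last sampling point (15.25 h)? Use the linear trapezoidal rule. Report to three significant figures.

Trapezoidal AUC_0→15.25:
  [0→0.5]: (0.00+12.30)/2 × 0.5 = 3.075
  [0.5→2.5]: (12.30+39.74)/2 × 2 = 52.04
  [2.5→2.75]: (39.74+41.51)/2 × 0.25 = 10.15625
  [2.75→5.75]: (41.51+48.69)/2 × 3 = 135.3
  [5.75→11.75]: (48.69+38.52)/2 × 6 = 261.63
  [11.75→13.75]: (38.52+34.41)/2 × 2 = 72.93
  [13.75→15.25]: (34.41+31.52)/2 × 1.5 = 49.4475
  Sum = 584.57875 mg/L·h

AUC = 585 mg/L·h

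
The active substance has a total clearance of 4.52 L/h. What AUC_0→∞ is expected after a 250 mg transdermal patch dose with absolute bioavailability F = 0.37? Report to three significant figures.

AUC_0→∞ = F × Dose / CL
        = 0.37 × 250 / 4.52 = 20.4646 mg/L·h

AUC = 20.5 mg/L·h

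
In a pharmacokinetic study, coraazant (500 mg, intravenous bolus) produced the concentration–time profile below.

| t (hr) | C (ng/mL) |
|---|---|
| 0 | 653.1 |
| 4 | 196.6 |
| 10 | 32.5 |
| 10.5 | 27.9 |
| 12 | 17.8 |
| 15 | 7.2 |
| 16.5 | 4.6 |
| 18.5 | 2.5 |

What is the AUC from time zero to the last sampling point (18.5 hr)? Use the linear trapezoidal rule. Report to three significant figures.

AUC = 2490 ng/mL·hr

Trapezoidal AUC_0→18.5:
  [0→4]: (653.1+196.6)/2 × 4 = 1699.4
  [4→10]: (196.6+32.5)/2 × 6 = 687.3
  [10→10.5]: (32.5+27.9)/2 × 0.5 = 15.1
  [10.5→12]: (27.9+17.8)/2 × 1.5 = 34.275
  [12→15]: (17.8+7.2)/2 × 3 = 37.5
  [15→16.5]: (7.2+4.6)/2 × 1.5 = 8.85
  [16.5→18.5]: (4.6+2.5)/2 × 2 = 7.1
  Sum = 2489.525 ng/mL·hr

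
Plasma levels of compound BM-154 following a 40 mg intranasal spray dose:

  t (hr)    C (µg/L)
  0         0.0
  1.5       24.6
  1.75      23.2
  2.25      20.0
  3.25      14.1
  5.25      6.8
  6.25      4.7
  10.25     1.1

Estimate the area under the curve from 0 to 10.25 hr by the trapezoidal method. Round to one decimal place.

AUC = 90.5 µg/L·hr

Trapezoidal AUC_0→10.25:
  [0→1.5]: (0.0+24.6)/2 × 1.5 = 18.45
  [1.5→1.75]: (24.6+23.2)/2 × 0.25 = 5.975
  [1.75→2.25]: (23.2+20.0)/2 × 0.5 = 10.8
  [2.25→3.25]: (20.0+14.1)/2 × 1 = 17.05
  [3.25→5.25]: (14.1+6.8)/2 × 2 = 20.9
  [5.25→6.25]: (6.8+4.7)/2 × 1 = 5.75
  [6.25→10.25]: (4.7+1.1)/2 × 4 = 11.6
  Sum = 90.525 µg/L·hr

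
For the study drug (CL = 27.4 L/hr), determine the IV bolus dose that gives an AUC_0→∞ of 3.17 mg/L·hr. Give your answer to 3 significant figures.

Dose_iv = CL × AUC_0→∞
     = 27.4 × 3.17 = 86.858 mg

Dose = 86.9 mg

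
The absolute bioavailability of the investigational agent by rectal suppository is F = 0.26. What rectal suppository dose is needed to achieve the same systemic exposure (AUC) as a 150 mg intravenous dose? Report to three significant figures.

D_rectal = 577 mg

For equal systemic exposure: F × D_ev = D_iv
D_ev = D_iv / F = 150 / 0.26 = 576.923 mg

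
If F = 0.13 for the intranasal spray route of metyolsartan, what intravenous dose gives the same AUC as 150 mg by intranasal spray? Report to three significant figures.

Systemic exposure from an extravascular dose = F × D_ev, so the equivalent IV dose is F × D_ev.
D_iv = F × D_ev = 0.13 × 150 = 19.5 mg

D_iv = 19.5 mg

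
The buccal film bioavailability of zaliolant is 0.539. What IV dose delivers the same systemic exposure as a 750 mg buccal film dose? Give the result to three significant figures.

D_iv = 404 mg

Systemic exposure from an extravascular dose = F × D_ev, so the equivalent IV dose is F × D_ev.
D_iv = F × D_ev = 0.539 × 750 = 404.25 mg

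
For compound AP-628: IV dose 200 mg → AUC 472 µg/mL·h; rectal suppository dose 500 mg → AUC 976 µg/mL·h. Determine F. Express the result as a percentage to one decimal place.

F = 82.7%

F = (AUC_ev / D_ev) / (AUC_iv / D_iv)
  = (976/500) / (472/200)
  = 1.952 / 2.36 = 0.8271
  = 82.71%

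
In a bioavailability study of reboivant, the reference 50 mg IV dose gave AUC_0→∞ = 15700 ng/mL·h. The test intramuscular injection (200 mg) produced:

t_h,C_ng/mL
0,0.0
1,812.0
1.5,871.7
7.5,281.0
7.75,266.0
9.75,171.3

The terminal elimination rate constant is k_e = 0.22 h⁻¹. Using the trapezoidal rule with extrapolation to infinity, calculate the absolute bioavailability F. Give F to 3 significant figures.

F = 0.0887

Trapezoidal AUC_0→9.75 (intramuscular injection):
  [0→1]: (0.0+812.0)/2 × 1 = 406.0
  [1→1.5]: (812.0+871.7)/2 × 0.5 = 420.925
  [1.5→7.5]: (871.7+281.0)/2 × 6 = 3458.1
  [7.5→7.75]: (281.0+266.0)/2 × 0.25 = 68.375
  [7.75→9.75]: (266.0+171.3)/2 × 2 = 437.3
  Sum = 4790.7 ng/mL·h
Tail: C_last/k_e = 171.3/0.22 = 778.636
AUC_0→∞ (intramuscular injection) = 4790.7 + 778.636 = 5569.336 ng/mL·h
F = (AUC_ev/D_ev)/(AUC_iv/D_iv) = (5569.336/200)/(15700/50) = 27.84668/314 = 0.0887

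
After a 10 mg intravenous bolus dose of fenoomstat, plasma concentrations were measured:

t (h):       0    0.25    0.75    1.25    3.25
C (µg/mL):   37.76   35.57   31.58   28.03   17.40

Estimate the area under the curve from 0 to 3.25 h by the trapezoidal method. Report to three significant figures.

AUC = 86.3 µg/mL·h

Trapezoidal AUC_0→3.25:
  [0→0.25]: (37.76+35.57)/2 × 0.25 = 9.16625
  [0.25→0.75]: (35.57+31.58)/2 × 0.5 = 16.7875
  [0.75→1.25]: (31.58+28.03)/2 × 0.5 = 14.9025
  [1.25→3.25]: (28.03+17.40)/2 × 2 = 45.43
  Sum = 86.28625 µg/mL·h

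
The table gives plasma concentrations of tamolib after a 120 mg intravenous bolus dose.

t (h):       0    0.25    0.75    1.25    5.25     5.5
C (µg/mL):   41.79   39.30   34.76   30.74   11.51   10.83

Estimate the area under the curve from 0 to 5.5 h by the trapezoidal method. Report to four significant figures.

AUC = 132.3 µg/mL·h

Trapezoidal AUC_0→5.5:
  [0→0.25]: (41.79+39.30)/2 × 0.25 = 10.13625
  [0.25→0.75]: (39.30+34.76)/2 × 0.5 = 18.515
  [0.75→1.25]: (34.76+30.74)/2 × 0.5 = 16.375
  [1.25→5.25]: (30.74+11.51)/2 × 4 = 84.5
  [5.25→5.5]: (11.51+10.83)/2 × 0.25 = 2.7925
  Sum = 132.31875 µg/mL·h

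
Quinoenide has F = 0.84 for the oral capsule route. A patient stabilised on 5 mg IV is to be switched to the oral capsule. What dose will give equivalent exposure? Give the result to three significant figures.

For equal systemic exposure: F × D_ev = D_iv
D_ev = D_iv / F = 5 / 0.84 = 5.95238 mg

D_oral = 5.95 mg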